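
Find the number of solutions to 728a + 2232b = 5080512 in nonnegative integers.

gcd(2232, 728) = 8  (2232 = 3*728 + 48, 728 = 15*48 + 8, 48 = 6*8).
Back-substituting, 728*(46) + 2232*(-15) = 8.
Scale by 635064: one solution is (29212944, -9525960). Reduce a mod 279: (249, 2195).
General: a = 249 + 279t, b = 2195 - 91t.
a ≥ 0 ⇒ t ≥ 0; b ≥ 0 ⇒ t ≤ 24. So t ∈ [0, 24]: 25 solutions.

25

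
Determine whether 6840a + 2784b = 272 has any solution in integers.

gcd(6840, 2784) = 24  (6840 = 2*2784 + 1272, 2784 = 2*1272 + 240, 1272 = 5*240 + 72, 240 = 3*72 + 24, 72 = 3*24).
24 does not divide 272 (remainder 8), so no integer solutions.

no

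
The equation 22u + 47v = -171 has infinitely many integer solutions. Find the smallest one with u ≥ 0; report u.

20

gcd(47, 22):
  47 = 2×22 + 3
  22 = 7×3 + 1
  3 = 3×1
so gcd(47, 22) = 1.
1 divides -171, so solutions exist.
Back-substitute for Bézout coefficients:
  1 = 22 - 7×3
  ... = 22×(15) + 47×(-7)
Scale by -171/1 = -171: (u₀, v₀) = (-2565, 1197).
General solution: u = -2565 + 47t, v = 1197 - 22t for integer t.
u ≥ 0: smallest is -2565 mod 47 = 20 (at t = 55), with v = -13.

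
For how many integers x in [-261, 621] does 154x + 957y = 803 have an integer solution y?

gcd(957, 154) = 11.
By Bézout, 154×(-31) + 957×(5) = 11.
Particular solution: (86, -13).
General solution: x = 86 + 87t, y = -13 - 14t for integer t.
-261 ≤ 86 + 87t ≤ 621 gives t ∈ [-3, 6], which is 10 values.

10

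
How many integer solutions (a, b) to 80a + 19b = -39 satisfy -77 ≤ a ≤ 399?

gcd(80, 19):
  80 = 4×19 + 4
  19 = 4×4 + 3
  4 = 1×3 + 1
  3 = 3×1
so gcd(80, 19) = 1.
Back-substitute for Bézout coefficients:
  1 = 4 - 1×3
  ... = 80×(5) + 19×(-21)
Scale by -39: particular solution (-195, 819); reduce a mod 19: (14, -61).
General solution: a = 14 + 19t, b = -61 - 80t for integer t.
-77 ≤ 14 + 19t ≤ 399 gives t ∈ [-4, 20], which is 25 values.

25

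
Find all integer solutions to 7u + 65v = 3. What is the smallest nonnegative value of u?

19

gcd(65, 7):
  65 = 9*7 + 2
  7 = 3*2 + 1
  2 = 2*1
so gcd(65, 7) = 1.
1 divides 3, so solutions exist.
Back-substitute for Bézout coefficients:
  1 = 7 - 3*2
  ... = 7*(28) + 65*(-3)
Scale by 3/1 = 3: (u₀, v₀) = (84, -9).
General solution: u = 84 + 65t, v = -9 - 7t for integer t.
u ≥ 0: smallest is 84 mod 65 = 19 (at t = -1), with v = -2.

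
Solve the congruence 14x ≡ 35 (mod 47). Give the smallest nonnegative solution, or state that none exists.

gcd(47, 14) = 1.
1 divides 35, so solutions exist.
By Bézout, 14·(-10) + 47·(3) = 1.
So 14·(-10) ≡ 1 (mod 47); multiply by 35: x ≡ -350 (mod 47).
Smallest nonnegative: x = -350 mod 47 = 26.

26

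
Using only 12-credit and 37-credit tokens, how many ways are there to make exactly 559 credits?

1

Need nonnegative integers with 12j + 37k = 559.
gcd(12, 37) = 1, and 12·(-3) + 37·(1) = 1.
So (j₀, k₀) = (-1677, 559); general j = -1677 + 37t, k = 559 - 12t.
j ≥ 0 ⇒ t ≥ 46; k ≥ 0 ⇒ t ≤ 46. That's 1 value of t.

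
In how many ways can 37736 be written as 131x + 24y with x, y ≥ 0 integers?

gcd(131, 24):
  131 = 5×24 + 11
  24 = 2×11 + 2
  11 = 5×2 + 1
  2 = 2×1
so gcd(131, 24) = 1.
Back-substitute for Bézout coefficients:
  1 = 11 - 5×2
  ... = 131×(11) + 24×(-60)
Scale by 37736: one solution is (415096, -2264160). Reduce x mod 24: (16, 1485).
General: x = 16 + 24t, y = 1485 - 131t.
x ≥ 0 ⇒ t ≥ 0; y ≥ 0 ⇒ t ≤ 11. So t ∈ [0, 11]: 12 solutions.

12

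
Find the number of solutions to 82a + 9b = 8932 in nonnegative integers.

12

gcd(82, 9) = 1.
By Bézout, 82×(1) + 9×(-9) = 1.
One solution: (4, 956).
General: a = 4 + 9t, b = 956 - 82t.
a ≥ 0 ⇒ t ≥ 0; b ≥ 0 ⇒ t ≤ 11. So t ∈ [0, 11]: 12 solutions.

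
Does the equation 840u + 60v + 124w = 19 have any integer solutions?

no

gcd(840, 60):
  840 = 14*60
so gcd(840, 60) = 60.
gcd(60, 124) = 4.
4 does not divide 19 (remainder 3), so no integer solutions.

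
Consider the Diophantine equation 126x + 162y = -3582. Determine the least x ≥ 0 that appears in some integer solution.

5

gcd(162, 126) = 18  (162 = 1*126 + 36, 126 = 3*36 + 18, 36 = 2*18).
18 divides -3582, so solutions exist.
Back-substituting, 126*(4) + 162*(-3) = 18.
Scale by -3582/18 = -199: (x₀, y₀) = (-796, 597).
General solution: x = -796 + 9t, y = 597 - 7t for integer t.
x ≥ 0: smallest is -796 mod 9 = 5 (at t = 89), with y = -26.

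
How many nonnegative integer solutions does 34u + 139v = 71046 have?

gcd(139, 34) = 1  (139 = 4·34 + 3, 34 = 11·3 + 1, 3 = 3·1).
Back-substituting, 34·(45) + 139·(-11) = 1.
Scale by 71046: one solution is (3197070, -781506). Reduce u mod 139: (70, 494).
General: u = 70 + 139t, v = 494 - 34t.
u ≥ 0 ⇒ t ≥ 0; v ≥ 0 ⇒ t ≤ 14. So t ∈ [0, 14]: 15 solutions.

15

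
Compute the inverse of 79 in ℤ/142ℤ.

gcd(142, 79):
  142 = 1*79 + 63
  79 = 1*63 + 16
  63 = 3*16 + 15
  16 = 1*15 + 1
  15 = 15*1
so gcd(142, 79) = 1.
Back-substitute for Bézout coefficients:
  1 = 16 - 1*15
  ... = 79*(9) + 142*(-5)
So 79*9 ≡ 1 (mod 142), and 9 mod 142 = 9.

9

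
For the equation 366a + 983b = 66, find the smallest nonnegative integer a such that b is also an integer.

677

gcd(983, 366) = 1  (983 = 2·366 + 251, 366 = 1·251 + 115, 251 = 2·115 + 21, 115 = 5·21 + 10, 21 = 2·10 + 1, 10 = 10·1).
1 divides 66, so solutions exist.
Back-substituting, 366·(-94) + 983·(35) = 1.
Scale by 66/1 = 66: (a₀, b₀) = (-6204, 2310).
General solution: a = -6204 + 983t, b = 2310 - 366t for integer t.
a ≥ 0: smallest is -6204 mod 983 = 677 (at t = 7), with b = -252.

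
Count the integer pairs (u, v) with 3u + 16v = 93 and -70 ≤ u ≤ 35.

gcd(16, 3):
  16 = 5×3 + 1
  3 = 3×1
so gcd(16, 3) = 1.
Back-substitute for Bézout coefficients:
  1 = 16 - 5×3
  ... = 3×(-5) + 16×(1)
Scale by 93: particular solution (-465, 93); reduce u mod 16: (15, 3).
General solution: u = 15 + 16t, v = 3 - 3t for integer t.
-70 ≤ 15 + 16t ≤ 35 gives t ∈ [-5, 1], which is 7 values.

7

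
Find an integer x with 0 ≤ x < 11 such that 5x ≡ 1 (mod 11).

gcd(11, 5) = 1.
By Bézout, 5*(-2) + 11*(1) = 1.
So 5*-2 ≡ 1 (mod 11), and -2 mod 11 = 9.

9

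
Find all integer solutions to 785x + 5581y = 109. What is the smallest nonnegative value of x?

3171

gcd(5581, 785):
  5581 = 7·785 + 86
  785 = 9·86 + 11
  86 = 7·11 + 9
  11 = 1·9 + 2
  9 = 4·2 + 1
  2 = 2·1
so gcd(5581, 785) = 1.
1 divides 109, so solutions exist.
Back-substitute for Bézout coefficients:
  1 = 9 - 4·2
  ... = 785·(-2531) + 5581·(356)
Scale by 109/1 = 109: (x₀, y₀) = (-275879, 38804).
General solution: x = -275879 + 5581t, y = 38804 - 785t for integer t.
x ≥ 0: smallest is -275879 mod 5581 = 3171 (at t = 50), with y = -446.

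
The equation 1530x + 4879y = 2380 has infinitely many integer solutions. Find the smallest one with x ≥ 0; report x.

gcd(4879, 1530) = 17  (4879 = 3·1530 + 289, 1530 = 5·289 + 85, 289 = 3·85 + 34, 85 = 2·34 + 17, 34 = 2·17).
17 divides 2380, so solutions exist.
Back-substituting, 1530·(118) + 4879·(-37) = 17.
Scale by 2380/17 = 140: (x₀, y₀) = (16520, -5180).
General solution: x = 16520 + 287t, y = -5180 - 90t for integer t.
x ≥ 0: smallest is 16520 mod 287 = 161 (at t = -57), with y = -50.

161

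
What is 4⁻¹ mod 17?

13

gcd(17, 4) = 1  (17 = 4×4 + 1, 4 = 4×1).
Back-substituting, 4×(-4) + 17×(1) = 1.
So 4×-4 ≡ 1 (mod 17), and -4 mod 17 = 13.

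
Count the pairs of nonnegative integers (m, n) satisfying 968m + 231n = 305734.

gcd(968, 231):
  968 = 4×231 + 44
  231 = 5×44 + 11
  44 = 4×11
so gcd(968, 231) = 11.
Back-substitute for Bézout coefficients:
  11 = 231 - 5×44
  ... = 968×(-5) + 231×(21)
Scale by 27794: one solution is (-138970, 583674). Reduce m mod 21: (8, 1290).
General: m = 8 + 21t, n = 1290 - 88t.
m ≥ 0 ⇒ t ≥ 0; n ≥ 0 ⇒ t ≤ 14. So t ∈ [0, 14]: 15 solutions.

15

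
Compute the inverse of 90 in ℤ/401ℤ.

gcd(401, 90) = 1  (401 = 4*90 + 41, 90 = 2*41 + 8, 41 = 5*8 + 1, 8 = 8*1).
Back-substituting, 90*(-49) + 401*(11) = 1.
So 90*-49 ≡ 1 (mod 401), and -49 mod 401 = 352.

352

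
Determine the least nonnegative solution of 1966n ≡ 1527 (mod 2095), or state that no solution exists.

1937

gcd(2095, 1966):
  2095 = 1*1966 + 129
  1966 = 15*129 + 31
  129 = 4*31 + 5
  31 = 6*5 + 1
  5 = 5*1
so gcd(2095, 1966) = 1.
1 divides 1527, so solutions exist.
Back-substitute for Bézout coefficients:
  1 = 31 - 6*5
  ... = 1966*(406) + 2095*(-381)
So 1966*(406) ≡ 1 (mod 2095); multiply by 1527: n ≡ 619962 (mod 2095).
Smallest nonnegative: n = 619962 mod 2095 = 1937.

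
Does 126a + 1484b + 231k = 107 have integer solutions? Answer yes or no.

gcd(1484, 126) = 14  (1484 = 11*126 + 98, 126 = 1*98 + 28, 98 = 3*28 + 14, 28 = 2*14).
gcd(14, 231) = 7.
7 does not divide 107 (remainder 2), so no integer solutions.

no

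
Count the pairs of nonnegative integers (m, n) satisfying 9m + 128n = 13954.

gcd(128, 9):
  128 = 14*9 + 2
  9 = 4*2 + 1
  2 = 2*1
so gcd(128, 9) = 1.
Back-substitute for Bézout coefficients:
  1 = 9 - 4*2
  ... = 9*(57) + 128*(-4)
Scale by 13954: one solution is (795378, -55816). Reduce m mod 128: (114, 101).
General: m = 114 + 128t, n = 101 - 9t.
m ≥ 0 ⇒ t ≥ 0; n ≥ 0 ⇒ t ≤ 11. So t ∈ [0, 11]: 12 solutions.

12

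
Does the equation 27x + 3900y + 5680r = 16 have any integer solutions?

gcd(3900, 27) = 3  (3900 = 144*27 + 12, 27 = 2*12 + 3, 12 = 4*3).
gcd(3, 5680) = 1.
1 divides 16, so integer solutions exist.

yes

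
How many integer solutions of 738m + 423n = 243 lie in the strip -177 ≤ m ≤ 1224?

30

gcd(738, 423) = 9  (738 = 1·423 + 315, 423 = 1·315 + 108, 315 = 2·108 + 99, 108 = 1·99 + 9, 99 = 11·9).
Back-substituting, 738·(-4) + 423·(7) = 9.
Scale by 27: particular solution (-108, 189); reduce m mod 47: (33, -57).
General solution: m = 33 + 47t, n = -57 - 82t for integer t.
-177 ≤ 33 + 47t ≤ 1224 gives t ∈ [-4, 25], which is 30 values.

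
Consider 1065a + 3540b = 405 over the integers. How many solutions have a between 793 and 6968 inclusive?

26

gcd(3540, 1065) = 15  (3540 = 3·1065 + 345, 1065 = 3·345 + 30, 345 = 11·30 + 15, 30 = 2·15).
Back-substituting, 1065·(-113) + 3540·(34) = 15.
Scale by 27: particular solution (-3051, 918); reduce a mod 236: (17, -5).
General solution: a = 17 + 236t, b = -5 - 71t for integer t.
793 ≤ 17 + 236t ≤ 6968 gives t ∈ [4, 29], which is 26 values.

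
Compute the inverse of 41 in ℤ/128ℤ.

25

gcd(128, 41) = 1  (128 = 3·41 + 5, 41 = 8·5 + 1, 5 = 5·1).
Back-substituting, 41·(25) + 128·(-8) = 1.
So 41·25 ≡ 1 (mod 128), and 25 mod 128 = 25.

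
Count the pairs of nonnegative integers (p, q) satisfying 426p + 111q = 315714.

gcd(426, 111) = 3  (426 = 3×111 + 93, 111 = 1×93 + 18, 93 = 5×18 + 3, 18 = 6×3).
Back-substituting, 426×(6) + 111×(-23) = 3.
Scale by 105238: one solution is (631428, -2420474). Reduce p mod 37: (23, 2756).
General: p = 23 + 37t, q = 2756 - 142t.
p ≥ 0 ⇒ t ≥ 0; q ≥ 0 ⇒ t ≤ 19. So t ∈ [0, 19]: 20 solutions.

20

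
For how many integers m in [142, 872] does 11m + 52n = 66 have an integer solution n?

14

gcd(52, 11):
  52 = 4·11 + 8
  11 = 1·8 + 3
  8 = 2·3 + 2
  3 = 1·2 + 1
  2 = 2·1
so gcd(52, 11) = 1.
Back-substitute for Bézout coefficients:
  1 = 3 - 1·2
  ... = 11·(19) + 52·(-4)
Scale by 66: particular solution (1254, -264); reduce m mod 52: (6, 0).
General solution: m = 6 + 52t, n = 0 - 11t for integer t.
142 ≤ 6 + 52t ≤ 872 gives t ∈ [3, 16], which is 14 values.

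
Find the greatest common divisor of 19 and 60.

1

gcd(60, 19):
  60 = 3·19 + 3
  19 = 6·3 + 1
  3 = 3·1
so gcd(60, 19) = 1.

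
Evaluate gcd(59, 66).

gcd(66, 59) = 1  (66 = 1×59 + 7, 59 = 8×7 + 3, 7 = 2×3 + 1, 3 = 3×1).

1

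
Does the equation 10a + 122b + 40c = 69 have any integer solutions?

no

gcd(122, 10) = 2  (122 = 12*10 + 2, 10 = 5*2).
gcd(2, 40) = 2.
2 does not divide 69 (remainder 1), so no integer solutions.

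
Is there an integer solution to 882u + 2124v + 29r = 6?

yes

gcd(2124, 882) = 18  (2124 = 2×882 + 360, 882 = 2×360 + 162, 360 = 2×162 + 36, 162 = 4×36 + 18, 36 = 2×18).
gcd(18, 29) = 1.
1 divides 6, so integer solutions exist.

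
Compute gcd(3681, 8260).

1

gcd(8260, 3681) = 1  (8260 = 2·3681 + 898, 3681 = 4·898 + 89, 898 = 10·89 + 8, 89 = 11·8 + 1, 8 = 8·1).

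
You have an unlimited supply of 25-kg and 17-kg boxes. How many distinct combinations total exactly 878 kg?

2

Need nonnegative integers with 25j + 17k = 878.
gcd(25, 17) = 1, and 25·(-2) + 17·(3) = 1.
So (j₀, k₀) = (-1756, 2634); general j = -1756 + 17t, k = 2634 - 25t.
j ≥ 0 ⇒ t ≥ 104; k ≥ 0 ⇒ t ≤ 105. That's 2 values of t.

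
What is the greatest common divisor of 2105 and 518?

1

gcd(2105, 518) = 1  (2105 = 4×518 + 33, 518 = 15×33 + 23, 33 = 1×23 + 10, 23 = 2×10 + 3, 10 = 3×3 + 1, 3 = 3×1).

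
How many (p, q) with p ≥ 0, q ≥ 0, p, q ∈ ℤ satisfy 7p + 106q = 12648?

17

gcd(106, 7) = 1  (106 = 15·7 + 1, 7 = 7·1).
Back-substituting, 7·(-15) + 106·(1) = 1.
Scale by 12648: one solution is (-189720, 12648). Reduce p mod 106: (20, 118).
General: p = 20 + 106t, q = 118 - 7t.
p ≥ 0 ⇒ t ≥ 0; q ≥ 0 ⇒ t ≤ 16. So t ∈ [0, 16]: 17 solutions.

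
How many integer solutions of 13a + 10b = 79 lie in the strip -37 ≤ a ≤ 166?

gcd(13, 10) = 1  (13 = 1*10 + 3, 10 = 3*3 + 1, 3 = 3*1).
Back-substituting, 13*(-3) + 10*(4) = 1.
Scale by 79: particular solution (-237, 316); reduce a mod 10: (3, 4).
General solution: a = 3 + 10t, b = 4 - 13t for integer t.
-37 ≤ 3 + 10t ≤ 166 gives t ∈ [-4, 16], which is 21 values.

21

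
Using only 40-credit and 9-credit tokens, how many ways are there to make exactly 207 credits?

Need nonnegative integers with 40j + 9k = 207.
gcd(40, 9) = 1, and 40·(-2) + 9·(9) = 1.
So (j₀, k₀) = (-414, 1863); general j = -414 + 9t, k = 1863 - 40t.
j ≥ 0 ⇒ t ≥ 46; k ≥ 0 ⇒ t ≤ 46. That's 1 value of t.

1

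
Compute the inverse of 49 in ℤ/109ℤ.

89

gcd(109, 49) = 1.
By Bézout, 49·(-20) + 109·(9) = 1.
So 49·-20 ≡ 1 (mod 109), and -20 mod 109 = 89.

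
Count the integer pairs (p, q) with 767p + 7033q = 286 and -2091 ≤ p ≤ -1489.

1

gcd(7033, 767) = 13.
By Bézout, 767·(-55) + 7033·(6) = 13.
Particular solution: (413, -45).
General solution: p = 413 + 541t, q = -45 - 59t for integer t.
-2091 ≤ 413 + 541t ≤ -1489 gives t ∈ [-4, -4], which is 1 value.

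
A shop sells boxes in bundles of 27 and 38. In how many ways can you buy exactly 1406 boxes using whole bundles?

Need nonnegative integers with 27j + 38k = 1406.
gcd(27, 38) = 1, and 27·(-7) + 38·(5) = 1.
So (j₀, k₀) = (-9842, 7030); general j = -9842 + 38t, k = 7030 - 27t.
j ≥ 0 ⇒ t ≥ 259; k ≥ 0 ⇒ t ≤ 260. That's 2 values of t.

2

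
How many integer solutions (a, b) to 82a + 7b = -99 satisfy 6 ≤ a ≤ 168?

gcd(82, 7) = 1.
By Bézout, 82·(3) + 7·(-35) = 1.
Particular solution: (4, -61).
General solution: a = 4 + 7t, b = -61 - 82t for integer t.
6 ≤ 4 + 7t ≤ 168 gives t ∈ [1, 23], which is 23 values.

23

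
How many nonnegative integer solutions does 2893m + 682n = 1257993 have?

gcd(2893, 682) = 11  (2893 = 4*682 + 165, 682 = 4*165 + 22, 165 = 7*22 + 11, 22 = 2*11).
Back-substituting, 2893*(29) + 682*(-123) = 11.
Scale by 114363: one solution is (3316527, -14066649). Reduce m mod 62: (23, 1747).
General: m = 23 + 62t, n = 1747 - 263t.
m ≥ 0 ⇒ t ≥ 0; n ≥ 0 ⇒ t ≤ 6. So t ∈ [0, 6]: 7 solutions.

7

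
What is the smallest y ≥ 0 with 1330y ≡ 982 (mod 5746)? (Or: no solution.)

1461

gcd(5746, 1330) = 2  (5746 = 4×1330 + 426, 1330 = 3×426 + 52, 426 = 8×52 + 10, 52 = 5×10 + 2, 10 = 5×2).
2 divides 982, so solutions exist.
Back-substituting, 1330×(553) + 5746×(-128) = 2.
So 1330×(553) ≡ 2 (mod 5746); multiply by 491: y ≡ 271523 (mod 2873).
Smallest nonnegative: y = 271523 mod 2873 = 1461.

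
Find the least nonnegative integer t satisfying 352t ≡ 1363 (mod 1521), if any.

gcd(1521, 352):
  1521 = 4*352 + 113
  352 = 3*113 + 13
  113 = 8*13 + 9
  13 = 1*9 + 4
  9 = 2*4 + 1
  4 = 4*1
so gcd(1521, 352) = 1.
1 divides 1363, so solutions exist.
Back-substitute for Bézout coefficients:
  1 = 9 - 2*4
  ... = 352*(-350) + 1521*(81)
So 352*(-350) ≡ 1 (mod 1521); multiply by 1363: t ≡ -477050 (mod 1521).
Smallest nonnegative: t = -477050 mod 1521 = 544.

544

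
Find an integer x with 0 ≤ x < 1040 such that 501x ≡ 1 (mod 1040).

301

gcd(1040, 501):
  1040 = 2*501 + 38
  501 = 13*38 + 7
  38 = 5*7 + 3
  7 = 2*3 + 1
  3 = 3*1
so gcd(1040, 501) = 1.
Back-substitute for Bézout coefficients:
  1 = 7 - 2*3
  ... = 501*(301) + 1040*(-145)
So 501*301 ≡ 1 (mod 1040), and 301 mod 1040 = 301.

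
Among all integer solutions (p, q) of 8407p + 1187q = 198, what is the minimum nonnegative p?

gcd(8407, 1187):
  8407 = 7×1187 + 98
  1187 = 12×98 + 11
  98 = 8×11 + 10
  11 = 1×10 + 1
  10 = 10×1
so gcd(8407, 1187) = 1.
1 divides 198, so solutions exist.
Back-substitute for Bézout coefficients:
  1 = 11 - 1×10
  ... = 8407×(-109) + 1187×(772)
Scale by 198/1 = 198: (p₀, q₀) = (-21582, 152856).
General solution: p = -21582 + 1187t, q = 152856 - 8407t for integer t.
p ≥ 0: smallest is -21582 mod 1187 = 971 (at t = 19), with q = -6877.

971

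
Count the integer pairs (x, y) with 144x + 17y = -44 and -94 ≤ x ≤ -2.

gcd(144, 17):
  144 = 8·17 + 8
  17 = 2·8 + 1
  8 = 8·1
so gcd(144, 17) = 1.
Back-substitute for Bézout coefficients:
  1 = 17 - 2·8
  ... = 144·(-2) + 17·(17)
Scale by -44: particular solution (88, -748); reduce x mod 17: (3, -28).
General solution: x = 3 + 17t, y = -28 - 144t for integer t.
-94 ≤ 3 + 17t ≤ -2 gives t ∈ [-5, -1], which is 5 values.

5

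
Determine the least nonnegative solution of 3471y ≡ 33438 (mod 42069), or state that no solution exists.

gcd(42069, 3471) = 3.
3 divides 33438, so solutions exist.
By Bézout, 3471×(3430) + 42069×(-283) = 3.
So 3471×(3430) ≡ 3 (mod 42069); multiply by 11146: y ≡ 38230780 (mod 14023).
Smallest nonnegative: y = 38230780 mod 14023 = 4082.

4082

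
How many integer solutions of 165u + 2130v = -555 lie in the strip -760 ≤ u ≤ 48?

gcd(2130, 165) = 15  (2130 = 12*165 + 150, 165 = 1*150 + 15, 150 = 10*15).
Back-substituting, 165*(13) + 2130*(-1) = 15.
Scale by -37: particular solution (-481, 37); reduce u mod 142: (87, -7).
General solution: u = 87 + 142t, v = -7 - 11t for integer t.
-760 ≤ 87 + 142t ≤ 48 gives t ∈ [-5, -1], which is 5 values.

5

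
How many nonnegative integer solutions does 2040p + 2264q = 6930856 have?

12

gcd(2264, 2040):
  2264 = 1*2040 + 224
  2040 = 9*224 + 24
  224 = 9*24 + 8
  24 = 3*8
so gcd(2264, 2040) = 8.
Back-substitute for Bézout coefficients:
  8 = 224 - 9*24
  ... = 2040*(-91) + 2264*(82)
Scale by 866357: one solution is (-78838487, 71041274). Reduce p mod 283: (219, 2864).
General: p = 219 + 283t, q = 2864 - 255t.
p ≥ 0 ⇒ t ≥ 0; q ≥ 0 ⇒ t ≤ 11. So t ∈ [0, 11]: 12 solutions.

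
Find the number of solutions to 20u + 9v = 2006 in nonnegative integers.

gcd(20, 9) = 1.
By Bézout, 20·(-4) + 9·(9) = 1.
One solution: (4, 214).
General: u = 4 + 9t, v = 214 - 20t.
u ≥ 0 ⇒ t ≥ 0; v ≥ 0 ⇒ t ≤ 10. So t ∈ [0, 10]: 11 solutions.

11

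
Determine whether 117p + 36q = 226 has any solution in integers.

gcd(117, 36) = 9.
9 does not divide 226 (remainder 1), so no integer solutions.

no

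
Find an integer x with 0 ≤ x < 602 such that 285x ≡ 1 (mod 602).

395

gcd(602, 285):
  602 = 2*285 + 32
  285 = 8*32 + 29
  32 = 1*29 + 3
  29 = 9*3 + 2
  3 = 1*2 + 1
  2 = 2*1
so gcd(602, 285) = 1.
Back-substitute for Bézout coefficients:
  1 = 3 - 1*2
  ... = 285*(-207) + 602*(98)
So 285*-207 ≡ 1 (mod 602), and -207 mod 602 = 395.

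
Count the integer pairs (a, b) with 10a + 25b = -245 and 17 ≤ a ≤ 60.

gcd(25, 10):
  25 = 2*10 + 5
  10 = 2*5
so gcd(25, 10) = 5.
Back-substitute for Bézout coefficients:
  5 = 25 - 2*10
  ... = 10*(-2) + 25*(1)
Scale by -49: particular solution (98, -49); reduce a mod 5: (3, -11).
General solution: a = 3 + 5t, b = -11 - 2t for integer t.
17 ≤ 3 + 5t ≤ 60 gives t ∈ [3, 11], which is 9 values.

9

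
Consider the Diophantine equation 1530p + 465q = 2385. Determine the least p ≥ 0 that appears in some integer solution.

gcd(1530, 465):
  1530 = 3×465 + 135
  465 = 3×135 + 60
  135 = 2×60 + 15
  60 = 4×15
so gcd(1530, 465) = 15.
15 divides 2385, so solutions exist.
Back-substitute for Bézout coefficients:
  15 = 135 - 2×60
  ... = 1530×(7) + 465×(-23)
Scale by 2385/15 = 159: (p₀, q₀) = (1113, -3657).
General solution: p = 1113 + 31t, q = -3657 - 102t for integer t.
p ≥ 0: smallest is 1113 mod 31 = 28 (at t = -35), with q = -87.

28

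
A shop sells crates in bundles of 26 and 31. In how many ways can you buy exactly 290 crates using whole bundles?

Need nonnegative integers with 26j + 31k = 290.
gcd(26, 31) = 1, and 26·(6) + 31·(-5) = 1.
So (j₀, k₀) = (1740, -1450); general j = 1740 + 31t, k = -1450 - 26t.
j ≥ 0 ⇒ t ≥ -56; k ≥ 0 ⇒ t ≤ -56. That's 1 value of t.

1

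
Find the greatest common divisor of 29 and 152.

1

gcd(152, 29):
  152 = 5×29 + 7
  29 = 4×7 + 1
  7 = 7×1
so gcd(152, 29) = 1.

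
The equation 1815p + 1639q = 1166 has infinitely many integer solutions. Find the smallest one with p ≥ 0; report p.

137

gcd(1815, 1639) = 11.
11 divides 1166, so solutions exist.
By Bézout, 1815×(28) + 1639×(-31) = 11.
Scale by 1166/11 = 106: (p₀, q₀) = (2968, -3286).
General solution: p = 2968 + 149t, q = -3286 - 165t for integer t.
p ≥ 0: smallest is 2968 mod 149 = 137 (at t = -19), with q = -151.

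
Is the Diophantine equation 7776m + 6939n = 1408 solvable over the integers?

gcd(7776, 6939):
  7776 = 1×6939 + 837
  6939 = 8×837 + 243
  837 = 3×243 + 108
  243 = 2×108 + 27
  108 = 4×27
so gcd(7776, 6939) = 27.
27 does not divide 1408 (remainder 4), so no integer solutions.

no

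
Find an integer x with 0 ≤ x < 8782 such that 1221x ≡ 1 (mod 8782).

1719

gcd(8782, 1221) = 1.
By Bézout, 1221*(1719) + 8782*(-239) = 1.
So 1221*1719 ≡ 1 (mod 8782), and 1719 mod 8782 = 1719.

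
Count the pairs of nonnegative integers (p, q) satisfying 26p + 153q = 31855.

gcd(153, 26) = 1.
By Bézout, 26×(53) + 153×(-9) = 1.
One solution: (113, 189).
General: p = 113 + 153t, q = 189 - 26t.
p ≥ 0 ⇒ t ≥ 0; q ≥ 0 ⇒ t ≤ 7. So t ∈ [0, 7]: 8 solutions.

8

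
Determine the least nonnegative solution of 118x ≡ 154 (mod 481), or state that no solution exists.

466

gcd(481, 118) = 1.
1 divides 154, so solutions exist.
By Bézout, 118*(53) + 481*(-13) = 1.
So 118*(53) ≡ 1 (mod 481); multiply by 154: x ≡ 8162 (mod 481).
Smallest nonnegative: x = 8162 mod 481 = 466.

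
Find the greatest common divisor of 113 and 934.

1

gcd(934, 113):
  934 = 8*113 + 30
  113 = 3*30 + 23
  30 = 1*23 + 7
  23 = 3*7 + 2
  7 = 3*2 + 1
  2 = 2*1
so gcd(934, 113) = 1.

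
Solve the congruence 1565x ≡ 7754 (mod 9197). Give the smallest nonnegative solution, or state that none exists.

8485

gcd(9197, 1565) = 1  (9197 = 5·1565 + 1372, 1565 = 1·1372 + 193, 1372 = 7·193 + 21, 193 = 9·21 + 4, 21 = 5·4 + 1, 4 = 4·1).
1 divides 7754, so solutions exist.
Back-substituting, 1565·(-2192) + 9197·(373) = 1.
So 1565·(-2192) ≡ 1 (mod 9197); multiply by 7754: x ≡ -16996768 (mod 9197).
Smallest nonnegative: x = -16996768 mod 9197 = 8485.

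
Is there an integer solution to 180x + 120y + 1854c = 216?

gcd(180, 120) = 60  (180 = 1×120 + 60, 120 = 2×60).
gcd(60, 1854) = 6.
6 divides 216, so integer solutions exist.

yes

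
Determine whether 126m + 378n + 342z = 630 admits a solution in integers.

yes

gcd(378, 126) = 126  (378 = 3×126).
gcd(126, 342) = 18.
18 divides 630, so integer solutions exist.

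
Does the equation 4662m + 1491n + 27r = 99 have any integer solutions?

yes

gcd(4662, 1491) = 21  (4662 = 3*1491 + 189, 1491 = 7*189 + 168, 189 = 1*168 + 21, 168 = 8*21).
gcd(21, 27) = 3.
3 divides 99, so integer solutions exist.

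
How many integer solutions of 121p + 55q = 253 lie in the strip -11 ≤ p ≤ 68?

16

gcd(121, 55) = 11  (121 = 2×55 + 11, 55 = 5×11).
Back-substituting, 121×(1) + 55×(-2) = 11.
Scale by 23: particular solution (23, -46); reduce p mod 5: (3, -2).
General solution: p = 3 + 5t, q = -2 - 11t for integer t.
-11 ≤ 3 + 5t ≤ 68 gives t ∈ [-2, 13], which is 16 values.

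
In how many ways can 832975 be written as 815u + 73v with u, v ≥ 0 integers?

gcd(815, 73) = 1.
By Bézout, 815×(-6) + 73×(67) = 1.
One solution: (22, 11165).
General: u = 22 + 73t, v = 11165 - 815t.
u ≥ 0 ⇒ t ≥ 0; v ≥ 0 ⇒ t ≤ 13. So t ∈ [0, 13]: 14 solutions.

14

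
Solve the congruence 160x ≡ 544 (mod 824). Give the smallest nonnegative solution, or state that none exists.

24

gcd(824, 160) = 8.
8 divides 544, so solutions exist.
By Bézout, 160×(-36) + 824×(7) = 8.
So 160×(-36) ≡ 8 (mod 824); multiply by 68: x ≡ -2448 (mod 103).
Smallest nonnegative: x = -2448 mod 103 = 24.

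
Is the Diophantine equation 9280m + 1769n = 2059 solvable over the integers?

yes

gcd(9280, 1769) = 29.
29 divides 2059, so integer solutions exist.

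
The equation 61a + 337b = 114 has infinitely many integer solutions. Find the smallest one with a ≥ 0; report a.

256

gcd(337, 61):
  337 = 5×61 + 32
  61 = 1×32 + 29
  32 = 1×29 + 3
  29 = 9×3 + 2
  3 = 1×2 + 1
  2 = 2×1
so gcd(337, 61) = 1.
1 divides 114, so solutions exist.
Back-substitute for Bézout coefficients:
  1 = 3 - 1×2
  ... = 61×(-116) + 337×(21)
Scale by 114/1 = 114: (a₀, b₀) = (-13224, 2394).
General solution: a = -13224 + 337t, b = 2394 - 61t for integer t.
a ≥ 0: smallest is -13224 mod 337 = 256 (at t = 40), with b = -46.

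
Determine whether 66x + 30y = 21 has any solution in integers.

gcd(66, 30) = 6  (66 = 2*30 + 6, 30 = 5*6).
6 does not divide 21 (remainder 3), so no integer solutions.

no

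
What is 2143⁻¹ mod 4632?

415

gcd(4632, 2143):
  4632 = 2×2143 + 346
  2143 = 6×346 + 67
  346 = 5×67 + 11
  67 = 6×11 + 1
  11 = 11×1
so gcd(4632, 2143) = 1.
Back-substitute for Bézout coefficients:
  1 = 67 - 6×11
  ... = 2143×(415) + 4632×(-192)
So 2143×415 ≡ 1 (mod 4632), and 415 mod 4632 = 415.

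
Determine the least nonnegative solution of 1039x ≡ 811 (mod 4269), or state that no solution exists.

1558

gcd(4269, 1039) = 1  (4269 = 4*1039 + 113, 1039 = 9*113 + 22, 113 = 5*22 + 3, 22 = 7*3 + 1, 3 = 3*1).
1 divides 811, so solutions exist.
Back-substituting, 1039*(1360) + 4269*(-331) = 1.
So 1039*(1360) ≡ 1 (mod 4269); multiply by 811: x ≡ 1102960 (mod 4269).
Smallest nonnegative: x = 1102960 mod 4269 = 1558.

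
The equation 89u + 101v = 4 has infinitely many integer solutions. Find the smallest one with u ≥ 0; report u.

67

gcd(101, 89):
  101 = 1*89 + 12
  89 = 7*12 + 5
  12 = 2*5 + 2
  5 = 2*2 + 1
  2 = 2*1
so gcd(101, 89) = 1.
1 divides 4, so solutions exist.
Back-substitute for Bézout coefficients:
  1 = 5 - 2*2
  ... = 89*(42) + 101*(-37)
Scale by 4/1 = 4: (u₀, v₀) = (168, -148).
General solution: u = 168 + 101t, v = -148 - 89t for integer t.
u ≥ 0: smallest is 168 mod 101 = 67 (at t = -1), with v = -59.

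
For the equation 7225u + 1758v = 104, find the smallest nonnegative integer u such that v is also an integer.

374

gcd(7225, 1758) = 1  (7225 = 4·1758 + 193, 1758 = 9·193 + 21, 193 = 9·21 + 4, 21 = 5·4 + 1, 4 = 4·1).
1 divides 104, so solutions exist.
Back-substituting, 7225·(-419) + 1758·(1722) = 1.
Scale by 104/1 = 104: (u₀, v₀) = (-43576, 179088).
General solution: u = -43576 + 1758t, v = 179088 - 7225t for integer t.
u ≥ 0: smallest is -43576 mod 1758 = 374 (at t = 25), with v = -1537.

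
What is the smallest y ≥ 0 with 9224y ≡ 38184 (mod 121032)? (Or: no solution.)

8310

gcd(121032, 9224) = 8  (121032 = 13·9224 + 1120, 9224 = 8·1120 + 264, 1120 = 4·264 + 64, 264 = 4·64 + 8, 64 = 8·8).
8 divides 38184, so solutions exist.
Back-substituting, 9224·(1837) + 121032·(-140) = 8.
So 9224·(1837) ≡ 8 (mod 121032); multiply by 4773: y ≡ 8768001 (mod 15129).
Smallest nonnegative: y = 8768001 mod 15129 = 8310.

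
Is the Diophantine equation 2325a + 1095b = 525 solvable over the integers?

yes

gcd(2325, 1095):
  2325 = 2·1095 + 135
  1095 = 8·135 + 15
  135 = 9·15
so gcd(2325, 1095) = 15.
15 divides 525, so integer solutions exist.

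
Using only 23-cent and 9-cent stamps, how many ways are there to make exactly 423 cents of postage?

3

Need nonnegative integers with 23j + 9k = 423.
gcd(23, 9) = 1, and 23·(2) + 9·(-5) = 1.
So (j₀, k₀) = (846, -2115); general j = 846 + 9t, k = -2115 - 23t.
j ≥ 0 ⇒ t ≥ -94; k ≥ 0 ⇒ t ≤ -92. That's 3 values of t.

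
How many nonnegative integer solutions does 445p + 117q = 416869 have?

8

gcd(445, 117) = 1.
By Bézout, 445·(-56) + 117·(213) = 1.
One solution: (112, 3137).
General: p = 112 + 117t, q = 3137 - 445t.
p ≥ 0 ⇒ t ≥ 0; q ≥ 0 ⇒ t ≤ 7. So t ∈ [0, 7]: 8 solutions.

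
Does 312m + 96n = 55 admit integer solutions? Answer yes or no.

no

gcd(312, 96) = 24  (312 = 3×96 + 24, 96 = 4×24).
24 does not divide 55 (remainder 7), so no integer solutions.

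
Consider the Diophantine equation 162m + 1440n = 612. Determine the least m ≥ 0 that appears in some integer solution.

66

gcd(1440, 162) = 18.
18 divides 612, so solutions exist.
By Bézout, 162×(9) + 1440×(-1) = 18.
Scale by 612/18 = 34: (m₀, n₀) = (306, -34).
General solution: m = 306 + 80t, n = -34 - 9t for integer t.
m ≥ 0: smallest is 306 mod 80 = 66 (at t = -3), with n = -7.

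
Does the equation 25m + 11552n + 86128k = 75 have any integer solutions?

gcd(11552, 25) = 1  (11552 = 462·25 + 2, 25 = 12·2 + 1, 2 = 2·1).
gcd(1, 86128) = 1.
1 divides 75, so integer solutions exist.

yes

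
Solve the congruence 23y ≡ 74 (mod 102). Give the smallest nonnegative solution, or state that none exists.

gcd(102, 23) = 1  (102 = 4*23 + 10, 23 = 2*10 + 3, 10 = 3*3 + 1, 3 = 3*1).
1 divides 74, so solutions exist.
Back-substituting, 23*(-31) + 102*(7) = 1.
So 23*(-31) ≡ 1 (mod 102); multiply by 74: y ≡ -2294 (mod 102).
Smallest nonnegative: y = -2294 mod 102 = 52.

52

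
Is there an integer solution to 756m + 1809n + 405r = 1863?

yes

gcd(1809, 756):
  1809 = 2×756 + 297
  756 = 2×297 + 162
  297 = 1×162 + 135
  162 = 1×135 + 27
  135 = 5×27
so gcd(1809, 756) = 27.
gcd(27, 405) = 27.
27 divides 1863, so integer solutions exist.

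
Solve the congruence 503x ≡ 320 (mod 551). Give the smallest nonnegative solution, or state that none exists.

gcd(551, 503):
  551 = 1*503 + 48
  503 = 10*48 + 23
  48 = 2*23 + 2
  23 = 11*2 + 1
  2 = 2*1
so gcd(551, 503) = 1.
1 divides 320, so solutions exist.
Back-substitute for Bézout coefficients:
  1 = 23 - 11*2
  ... = 503*(264) + 551*(-241)
So 503*(264) ≡ 1 (mod 551); multiply by 320: x ≡ 84480 (mod 551).
Smallest nonnegative: x = 84480 mod 551 = 177.

177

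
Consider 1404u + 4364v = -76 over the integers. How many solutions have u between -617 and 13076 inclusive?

13

gcd(4364, 1404) = 4  (4364 = 3*1404 + 152, 1404 = 9*152 + 36, 152 = 4*36 + 8, 36 = 4*8 + 4, 8 = 2*4).
Back-substituting, 1404*(488) + 4364*(-157) = 4.
Scale by -19: particular solution (-9272, 2983); reduce u mod 1091: (547, -176).
General solution: u = 547 + 1091t, v = -176 - 351t for integer t.
-617 ≤ 547 + 1091t ≤ 13076 gives t ∈ [-1, 11], which is 13 values.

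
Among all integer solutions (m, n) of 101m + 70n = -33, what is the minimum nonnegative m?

gcd(101, 70):
  101 = 1·70 + 31
  70 = 2·31 + 8
  31 = 3·8 + 7
  8 = 1·7 + 1
  7 = 7·1
so gcd(101, 70) = 1.
1 divides -33, so solutions exist.
Back-substitute for Bézout coefficients:
  1 = 8 - 1·7
  ... = 101·(-9) + 70·(13)
Scale by -33/1 = -33: (m₀, n₀) = (297, -429).
General solution: m = 297 + 70t, n = -429 - 101t for integer t.
m ≥ 0: smallest is 297 mod 70 = 17 (at t = -4), with n = -25.

17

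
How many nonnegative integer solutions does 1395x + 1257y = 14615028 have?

gcd(1395, 1257) = 3  (1395 = 1*1257 + 138, 1257 = 9*138 + 15, 138 = 9*15 + 3, 15 = 5*3).
Back-substituting, 1395*(82) + 1257*(-91) = 3.
Scale by 4871676: one solution is (399477432, -443322516). Reduce x mod 419: (318, 11274).
General: x = 318 + 419t, y = 11274 - 465t.
x ≥ 0 ⇒ t ≥ 0; y ≥ 0 ⇒ t ≤ 24. So t ∈ [0, 24]: 25 solutions.

25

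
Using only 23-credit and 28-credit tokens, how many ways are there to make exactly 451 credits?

Need nonnegative integers with 23j + 28k = 451.
gcd(23, 28) = 1, and 23·(11) + 28·(-9) = 1.
So (j₀, k₀) = (4961, -4059); general j = 4961 + 28t, k = -4059 - 23t.
j ≥ 0 ⇒ t ≥ -177; k ≥ 0 ⇒ t ≤ -177. That's 1 value of t.

1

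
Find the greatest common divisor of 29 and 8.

1

gcd(29, 8):
  29 = 3×8 + 5
  8 = 1×5 + 3
  5 = 1×3 + 2
  3 = 1×2 + 1
  2 = 2×1
so gcd(29, 8) = 1.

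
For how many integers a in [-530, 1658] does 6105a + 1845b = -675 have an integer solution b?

18

gcd(6105, 1845) = 15.
By Bézout, 6105×(-55) + 1845×(182) = 15.
Particular solution: (15, -50).
General solution: a = 15 + 123t, b = -50 - 407t for integer t.
-530 ≤ 15 + 123t ≤ 1658 gives t ∈ [-4, 13], which is 18 values.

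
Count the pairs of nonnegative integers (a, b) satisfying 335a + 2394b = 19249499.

gcd(2394, 335) = 1  (2394 = 7*335 + 49, 335 = 6*49 + 41, 49 = 1*41 + 8, 41 = 5*8 + 1, 8 = 8*1).
Back-substituting, 335*(293) + 2394*(-41) = 1.
Scale by 19249499: one solution is (5640103207, -789229459). Reduce a mod 2394: (1999, 7761).
General: a = 1999 + 2394t, b = 7761 - 335t.
a ≥ 0 ⇒ t ≥ 0; b ≥ 0 ⇒ t ≤ 23. So t ∈ [0, 23]: 24 solutions.

24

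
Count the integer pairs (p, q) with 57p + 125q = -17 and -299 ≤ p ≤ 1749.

17

gcd(125, 57):
  125 = 2·57 + 11
  57 = 5·11 + 2
  11 = 5·2 + 1
  2 = 2·1
so gcd(125, 57) = 1.
Back-substitute for Bézout coefficients:
  1 = 11 - 5·2
  ... = 57·(-57) + 125·(26)
Scale by -17: particular solution (969, -442); reduce p mod 125: (94, -43).
General solution: p = 94 + 125t, q = -43 - 57t for integer t.
-299 ≤ 94 + 125t ≤ 1749 gives t ∈ [-3, 13], which is 17 values.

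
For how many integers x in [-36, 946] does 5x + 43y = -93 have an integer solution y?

gcd(43, 5) = 1  (43 = 8·5 + 3, 5 = 1·3 + 2, 3 = 1·2 + 1, 2 = 2·1).
Back-substituting, 5·(-17) + 43·(2) = 1.
Scale by -93: particular solution (1581, -186); reduce x mod 43: (33, -6).
General solution: x = 33 + 43t, y = -6 - 5t for integer t.
-36 ≤ 33 + 43t ≤ 946 gives t ∈ [-1, 21], which is 23 values.

23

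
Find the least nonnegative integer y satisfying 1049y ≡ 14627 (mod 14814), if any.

gcd(14814, 1049):
  14814 = 14·1049 + 128
  1049 = 8·128 + 25
  128 = 5·25 + 3
  25 = 8·3 + 1
  3 = 3·1
so gcd(14814, 1049) = 1.
1 divides 14627, so solutions exist.
Back-substitute for Bézout coefficients:
  1 = 25 - 8·3
  ... = 1049·(4745) + 14814·(-336)
So 1049·(4745) ≡ 1 (mod 14814); multiply by 14627: y ≡ 69405115 (mod 14814).
Smallest nonnegative: y = 69405115 mod 14814 = 1525.

1525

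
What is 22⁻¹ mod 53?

gcd(53, 22) = 1.
By Bézout, 22*(-12) + 53*(5) = 1.
So 22*-12 ≡ 1 (mod 53), and -12 mod 53 = 41.

41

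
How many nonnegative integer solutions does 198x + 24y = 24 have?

1

gcd(198, 24) = 6  (198 = 8·24 + 6, 24 = 4·6).
Back-substituting, 198·(1) + 24·(-8) = 6.
Scale by 4: one solution is (4, -32). Reduce x mod 4: (0, 1).
General: x = 0 + 4t, y = 1 - 33t.
x ≥ 0 ⇒ t ≥ 0; y ≥ 0 ⇒ t ≤ 0. So t ∈ [0, 0]: 1 solution.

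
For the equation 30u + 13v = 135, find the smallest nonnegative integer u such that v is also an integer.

11

gcd(30, 13):
  30 = 2·13 + 4
  13 = 3·4 + 1
  4 = 4·1
so gcd(30, 13) = 1.
1 divides 135, so solutions exist.
Back-substitute for Bézout coefficients:
  1 = 13 - 3·4
  ... = 30·(-3) + 13·(7)
Scale by 135/1 = 135: (u₀, v₀) = (-405, 945).
General solution: u = -405 + 13t, v = 945 - 30t for integer t.
u ≥ 0: smallest is -405 mod 13 = 11 (at t = 32), with v = -15.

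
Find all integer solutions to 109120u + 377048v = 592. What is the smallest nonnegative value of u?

gcd(377048, 109120):
  377048 = 3·109120 + 49688
  109120 = 2·49688 + 9744
  49688 = 5·9744 + 968
  9744 = 10·968 + 64
  968 = 15·64 + 8
  64 = 8·8
so gcd(377048, 109120) = 8.
8 divides 592, so solutions exist.
Back-substitute for Bézout coefficients:
  8 = 968 - 15·64
  ... = 109120·(-5843) + 377048·(1691)
Scale by 592/8 = 74: (u₀, v₀) = (-432382, 125134).
General solution: u = -432382 + 47131t, v = 125134 - 13640t for integer t.
u ≥ 0: smallest is -432382 mod 47131 = 38928 (at t = 10), with v = -11266.

38928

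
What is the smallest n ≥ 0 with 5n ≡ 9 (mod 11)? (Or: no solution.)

4

gcd(11, 5) = 1  (11 = 2·5 + 1, 5 = 5·1).
1 divides 9, so solutions exist.
Back-substituting, 5·(-2) + 11·(1) = 1.
So 5·(-2) ≡ 1 (mod 11); multiply by 9: n ≡ -18 (mod 11).
Smallest nonnegative: n = -18 mod 11 = 4.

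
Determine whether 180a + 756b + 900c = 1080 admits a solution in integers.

yes

gcd(756, 180):
  756 = 4*180 + 36
  180 = 5*36
so gcd(756, 180) = 36.
gcd(36, 900) = 36.
36 divides 1080, so integer solutions exist.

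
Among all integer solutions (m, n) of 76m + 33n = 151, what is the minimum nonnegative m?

25

gcd(76, 33):
  76 = 2·33 + 10
  33 = 3·10 + 3
  10 = 3·3 + 1
  3 = 3·1
so gcd(76, 33) = 1.
1 divides 151, so solutions exist.
Back-substitute for Bézout coefficients:
  1 = 10 - 3·3
  ... = 76·(10) + 33·(-23)
Scale by 151/1 = 151: (m₀, n₀) = (1510, -3473).
General solution: m = 1510 + 33t, n = -3473 - 76t for integer t.
m ≥ 0: smallest is 1510 mod 33 = 25 (at t = -45), with n = -53.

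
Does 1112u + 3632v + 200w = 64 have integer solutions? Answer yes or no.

gcd(3632, 1112) = 8.
gcd(8, 200) = 8.
8 divides 64, so integer solutions exist.

yes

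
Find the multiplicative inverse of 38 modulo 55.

42

gcd(55, 38):
  55 = 1×38 + 17
  38 = 2×17 + 4
  17 = 4×4 + 1
  4 = 4×1
so gcd(55, 38) = 1.
Back-substitute for Bézout coefficients:
  1 = 17 - 4×4
  ... = 38×(-13) + 55×(9)
So 38×-13 ≡ 1 (mod 55), and -13 mod 55 = 42.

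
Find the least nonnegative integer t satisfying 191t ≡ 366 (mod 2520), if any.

1506

gcd(2520, 191) = 1  (2520 = 13·191 + 37, 191 = 5·37 + 6, 37 = 6·6 + 1, 6 = 6·1).
1 divides 366, so solutions exist.
Back-substituting, 191·(-409) + 2520·(31) = 1.
So 191·(-409) ≡ 1 (mod 2520); multiply by 366: t ≡ -149694 (mod 2520).
Smallest nonnegative: t = -149694 mod 2520 = 1506.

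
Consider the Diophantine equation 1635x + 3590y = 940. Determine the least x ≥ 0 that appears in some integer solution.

gcd(3590, 1635) = 5  (3590 = 2·1635 + 320, 1635 = 5·320 + 35, 320 = 9·35 + 5, 35 = 7·5).
5 divides 940, so solutions exist.
Back-substituting, 1635·(-101) + 3590·(46) = 5.
Scale by 940/5 = 188: (x₀, y₀) = (-18988, 8648).
General solution: x = -18988 + 718t, y = 8648 - 327t for integer t.
x ≥ 0: smallest is -18988 mod 718 = 398 (at t = 27), with y = -181.

398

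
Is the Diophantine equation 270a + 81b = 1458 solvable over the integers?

yes

gcd(270, 81) = 27  (270 = 3×81 + 27, 81 = 3×27).
27 divides 1458, so integer solutions exist.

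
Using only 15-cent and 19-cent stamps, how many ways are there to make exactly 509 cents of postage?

Need nonnegative integers with 15j + 19k = 509.
gcd(15, 19) = 1, and 15·(-5) + 19·(4) = 1.
So (j₀, k₀) = (-2545, 2036); general j = -2545 + 19t, k = 2036 - 15t.
j ≥ 0 ⇒ t ≥ 134; k ≥ 0 ⇒ t ≤ 135. That's 2 values of t.

2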